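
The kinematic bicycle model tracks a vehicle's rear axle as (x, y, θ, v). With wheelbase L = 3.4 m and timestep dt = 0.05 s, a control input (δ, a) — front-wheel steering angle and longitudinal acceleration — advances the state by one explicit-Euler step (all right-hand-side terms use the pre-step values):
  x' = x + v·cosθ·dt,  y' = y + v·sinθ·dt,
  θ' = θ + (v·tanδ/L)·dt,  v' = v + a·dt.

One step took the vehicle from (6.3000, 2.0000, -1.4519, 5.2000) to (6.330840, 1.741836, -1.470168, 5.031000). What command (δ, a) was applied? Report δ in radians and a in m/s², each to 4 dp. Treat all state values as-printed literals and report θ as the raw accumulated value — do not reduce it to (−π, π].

δ = -0.2345, a = -3.3800

a = (v'−v)/dt = (-0.169000)/0.05 = -3.3800
Δθ = θ'−θ = -0.018268;  (v·dt/L) = 5.2000·0.05/3.4 = 0.076471
tan δ = Δθ·L/(v·dt) = -0.238889  →  δ = -0.2345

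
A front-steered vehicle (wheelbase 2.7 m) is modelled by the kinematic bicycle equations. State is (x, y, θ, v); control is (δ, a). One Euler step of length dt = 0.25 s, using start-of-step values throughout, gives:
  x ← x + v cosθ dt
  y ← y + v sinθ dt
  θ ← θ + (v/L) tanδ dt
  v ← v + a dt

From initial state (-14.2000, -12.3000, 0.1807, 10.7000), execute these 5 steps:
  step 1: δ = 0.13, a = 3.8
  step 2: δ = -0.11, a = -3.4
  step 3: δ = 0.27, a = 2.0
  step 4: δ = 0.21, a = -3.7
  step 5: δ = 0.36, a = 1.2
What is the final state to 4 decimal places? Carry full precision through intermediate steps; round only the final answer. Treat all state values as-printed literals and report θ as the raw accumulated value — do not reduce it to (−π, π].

after step 1 (δ=0.13, a=3.8): (-11.568554, -11.819254, 0.310227, 11.650000)
after step 2 (δ=-0.11, a=-3.4): (-8.795084, -10.930141, 0.191088, 10.800000)
after step 3 (δ=0.27, a=2.0): (-6.144229, -10.417337, 0.467847, 11.300000)
after step 4 (δ=0.21, a=-3.7): (-3.622800, -9.143360, 0.690857, 10.375000)
after step 5 (δ=0.36, a=1.2): (-1.623795, -7.490628, 1.052447, 10.675000)

(-1.6238, -7.4906, 1.0524, 10.6750)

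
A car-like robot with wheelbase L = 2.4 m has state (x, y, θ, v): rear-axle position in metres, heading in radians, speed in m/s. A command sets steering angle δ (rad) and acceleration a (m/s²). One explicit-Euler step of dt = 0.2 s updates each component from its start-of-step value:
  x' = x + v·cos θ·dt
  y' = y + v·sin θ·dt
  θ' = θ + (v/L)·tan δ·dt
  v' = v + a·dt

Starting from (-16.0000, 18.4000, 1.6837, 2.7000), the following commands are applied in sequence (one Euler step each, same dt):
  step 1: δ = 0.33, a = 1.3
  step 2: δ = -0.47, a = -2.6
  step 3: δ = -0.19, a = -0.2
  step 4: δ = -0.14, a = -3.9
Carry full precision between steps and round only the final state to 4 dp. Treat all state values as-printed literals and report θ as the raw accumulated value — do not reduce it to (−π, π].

after step 1 (δ=0.33, a=1.3): (-16.060839, 18.936562, 1.760768, 2.960000)
after step 2 (δ=-0.47, a=-2.6): (-16.172627, 19.517912, 1.635470, 2.440000)
after step 3 (δ=-0.19, a=-0.2): (-16.204165, 20.004891, 1.596365, 2.400000)
after step 4 (δ=-0.14, a=-3.9): (-16.216437, 20.484734, 1.568180, 1.620000)

(-16.2164, 20.4847, 1.5682, 1.6200)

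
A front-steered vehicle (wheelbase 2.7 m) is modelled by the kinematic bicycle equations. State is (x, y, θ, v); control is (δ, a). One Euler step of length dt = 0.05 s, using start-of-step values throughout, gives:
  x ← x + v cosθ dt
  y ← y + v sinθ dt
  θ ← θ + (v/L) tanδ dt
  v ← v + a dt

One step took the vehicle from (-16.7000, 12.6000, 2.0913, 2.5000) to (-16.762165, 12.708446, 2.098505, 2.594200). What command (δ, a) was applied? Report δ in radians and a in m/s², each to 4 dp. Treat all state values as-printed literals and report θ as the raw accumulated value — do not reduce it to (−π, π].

δ = 0.1544, a = 1.8840

a = (v'−v)/dt = (0.094200)/0.05 = 1.8840
Δθ = θ'−θ = 0.007205;  (v·dt/L) = 2.5000·0.05/2.7 = 0.046296
tan δ = Δθ·L/(v·dt) = 0.155628  →  δ = 0.1544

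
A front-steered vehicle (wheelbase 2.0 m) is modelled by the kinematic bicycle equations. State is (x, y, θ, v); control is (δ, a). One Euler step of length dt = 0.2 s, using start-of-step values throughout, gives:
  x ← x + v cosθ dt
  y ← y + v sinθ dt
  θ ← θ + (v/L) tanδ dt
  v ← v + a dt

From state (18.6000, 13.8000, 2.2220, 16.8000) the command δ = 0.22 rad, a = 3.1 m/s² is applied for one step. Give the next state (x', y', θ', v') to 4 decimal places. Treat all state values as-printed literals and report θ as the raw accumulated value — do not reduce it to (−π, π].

x' = 18.6000 + 16.8000·cos(2.2220)·0.2 = 16.5634
y' = 13.8000 + 16.8000·sin(2.2220)·0.2 = 16.4724
θ' = 2.2220 + (16.8000/2.0)·tan(0.22)·0.2 = 2.5977
v' = 16.8000 + 3.1000·0.2 = 17.4200

(16.5634, 16.4724, 2.5977, 17.4200)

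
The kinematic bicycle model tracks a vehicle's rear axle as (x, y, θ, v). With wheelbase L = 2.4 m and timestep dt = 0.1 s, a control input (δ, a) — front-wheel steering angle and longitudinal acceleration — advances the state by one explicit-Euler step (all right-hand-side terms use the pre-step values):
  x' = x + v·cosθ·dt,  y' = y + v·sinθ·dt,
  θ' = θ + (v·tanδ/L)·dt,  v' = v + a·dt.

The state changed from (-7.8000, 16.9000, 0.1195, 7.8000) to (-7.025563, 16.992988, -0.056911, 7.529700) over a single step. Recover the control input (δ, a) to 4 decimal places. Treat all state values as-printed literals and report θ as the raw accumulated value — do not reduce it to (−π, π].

δ = -0.4973, a = -2.7030

a = (v'−v)/dt = (-0.270300)/0.1 = -2.7030
Δθ = θ'−θ = -0.176411;  (v·dt/L) = 7.8000·0.1/2.4 = 0.325000
tan δ = Δθ·L/(v·dt) = -0.542803  →  δ = -0.4973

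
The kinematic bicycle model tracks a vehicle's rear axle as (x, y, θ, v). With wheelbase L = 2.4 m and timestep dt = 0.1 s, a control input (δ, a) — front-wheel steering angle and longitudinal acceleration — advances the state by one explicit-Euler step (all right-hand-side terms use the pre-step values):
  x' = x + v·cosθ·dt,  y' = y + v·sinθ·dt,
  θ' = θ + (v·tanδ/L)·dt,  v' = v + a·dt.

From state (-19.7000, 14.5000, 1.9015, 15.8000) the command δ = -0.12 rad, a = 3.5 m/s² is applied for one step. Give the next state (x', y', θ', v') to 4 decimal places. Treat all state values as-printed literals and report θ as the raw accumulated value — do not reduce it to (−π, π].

x' = -19.7000 + 15.8000·cos(1.9015)·0.1 = -20.2130
y' = 14.5000 + 15.8000·sin(1.9015)·0.1 = 15.9944
θ' = 1.9015 + (15.8000/2.4)·tan(-0.12)·0.1 = 1.8221
v' = 15.8000 + 3.5000·0.1 = 16.1500

(-20.2130, 15.9944, 1.8221, 16.1500)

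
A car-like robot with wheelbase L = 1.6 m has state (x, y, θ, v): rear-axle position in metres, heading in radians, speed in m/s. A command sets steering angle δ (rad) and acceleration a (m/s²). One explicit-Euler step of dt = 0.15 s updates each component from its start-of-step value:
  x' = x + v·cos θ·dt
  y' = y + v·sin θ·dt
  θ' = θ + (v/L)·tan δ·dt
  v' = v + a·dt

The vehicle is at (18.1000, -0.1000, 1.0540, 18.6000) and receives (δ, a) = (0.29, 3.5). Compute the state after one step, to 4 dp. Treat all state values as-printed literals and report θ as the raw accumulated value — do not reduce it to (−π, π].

x' = 18.1000 + 18.6000·cos(1.0540)·0.15 = 19.4785
y' = -0.1000 + 18.6000·sin(1.0540)·0.15 = 2.3256
θ' = 1.0540 + (18.6000/1.6)·tan(0.29)·0.15 = 1.5744
v' = 18.6000 + 3.5000·0.15 = 19.1250

(19.4785, 2.3256, 1.5744, 19.1250)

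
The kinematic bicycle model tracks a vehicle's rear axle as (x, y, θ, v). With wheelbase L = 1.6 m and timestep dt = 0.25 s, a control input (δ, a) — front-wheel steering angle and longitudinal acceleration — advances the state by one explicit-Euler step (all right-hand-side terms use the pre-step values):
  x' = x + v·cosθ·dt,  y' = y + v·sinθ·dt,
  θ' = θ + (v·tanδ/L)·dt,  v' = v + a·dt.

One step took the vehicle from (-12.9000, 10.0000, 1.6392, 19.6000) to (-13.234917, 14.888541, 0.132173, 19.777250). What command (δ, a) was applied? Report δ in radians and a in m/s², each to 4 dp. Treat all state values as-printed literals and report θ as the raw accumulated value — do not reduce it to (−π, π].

a = (v'−v)/dt = (0.177250)/0.25 = 0.7090
Δθ = θ'−θ = -1.507027;  (v·dt/L) = 19.6000·0.25/1.6 = 3.062500
tan δ = Δθ·L/(v·dt) = -0.492090  →  δ = -0.4573

δ = -0.4573, a = 0.7090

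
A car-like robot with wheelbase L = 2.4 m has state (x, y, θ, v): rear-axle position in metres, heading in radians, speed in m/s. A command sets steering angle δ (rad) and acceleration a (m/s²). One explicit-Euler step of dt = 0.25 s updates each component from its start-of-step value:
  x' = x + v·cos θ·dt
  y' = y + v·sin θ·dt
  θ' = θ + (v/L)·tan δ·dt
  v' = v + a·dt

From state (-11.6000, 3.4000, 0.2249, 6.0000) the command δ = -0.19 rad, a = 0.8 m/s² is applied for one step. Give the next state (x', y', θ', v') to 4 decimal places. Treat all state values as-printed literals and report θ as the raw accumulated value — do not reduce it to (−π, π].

(-10.1378, 3.7345, 0.1047, 6.2000)

x' = -11.6000 + 6.0000·cos(0.2249)·0.25 = -10.1378
y' = 3.4000 + 6.0000·sin(0.2249)·0.25 = 3.7345
θ' = 0.2249 + (6.0000/2.4)·tan(-0.19)·0.25 = 0.1047
v' = 6.0000 + 0.8000·0.25 = 6.2000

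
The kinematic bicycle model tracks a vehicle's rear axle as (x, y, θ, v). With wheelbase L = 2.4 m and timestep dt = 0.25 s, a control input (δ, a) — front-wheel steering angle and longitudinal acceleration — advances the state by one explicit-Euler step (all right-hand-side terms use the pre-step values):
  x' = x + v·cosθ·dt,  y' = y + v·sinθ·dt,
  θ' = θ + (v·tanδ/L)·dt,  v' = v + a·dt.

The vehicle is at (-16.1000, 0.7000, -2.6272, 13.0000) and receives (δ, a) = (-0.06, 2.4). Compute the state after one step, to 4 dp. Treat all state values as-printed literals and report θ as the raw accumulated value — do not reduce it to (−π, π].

(-18.9294, -0.8990, -2.7085, 13.6000)

x' = -16.1000 + 13.0000·cos(-2.6272)·0.25 = -18.9294
y' = 0.7000 + 13.0000·sin(-2.6272)·0.25 = -0.8990
θ' = -2.6272 + (13.0000/2.4)·tan(-0.06)·0.25 = -2.7085
v' = 13.0000 + 2.4000·0.25 = 13.6000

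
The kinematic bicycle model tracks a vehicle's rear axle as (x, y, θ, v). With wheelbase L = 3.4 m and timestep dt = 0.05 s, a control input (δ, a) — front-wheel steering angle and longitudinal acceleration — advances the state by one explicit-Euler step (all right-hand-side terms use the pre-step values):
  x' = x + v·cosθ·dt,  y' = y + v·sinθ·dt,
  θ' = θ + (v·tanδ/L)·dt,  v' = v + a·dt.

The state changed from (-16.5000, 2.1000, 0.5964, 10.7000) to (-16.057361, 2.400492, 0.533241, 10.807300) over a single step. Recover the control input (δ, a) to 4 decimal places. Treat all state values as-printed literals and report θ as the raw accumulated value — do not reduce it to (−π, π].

δ = -0.3817, a = 2.1460

a = (v'−v)/dt = (0.107300)/0.05 = 2.1460
Δθ = θ'−θ = -0.063159;  (v·dt/L) = 10.7000·0.05/3.4 = 0.157353
tan δ = Δθ·L/(v·dt) = -0.401384  →  δ = -0.3817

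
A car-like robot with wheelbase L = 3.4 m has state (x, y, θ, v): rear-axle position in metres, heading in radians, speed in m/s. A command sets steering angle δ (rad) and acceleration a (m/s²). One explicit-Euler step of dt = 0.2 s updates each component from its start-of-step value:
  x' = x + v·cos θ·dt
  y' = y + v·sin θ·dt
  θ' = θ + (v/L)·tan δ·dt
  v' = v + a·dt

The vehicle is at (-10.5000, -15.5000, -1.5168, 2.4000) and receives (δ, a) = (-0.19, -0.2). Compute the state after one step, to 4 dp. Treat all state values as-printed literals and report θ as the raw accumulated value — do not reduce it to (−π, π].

(-10.4741, -15.9793, -1.5440, 2.3600)

x' = -10.5000 + 2.4000·cos(-1.5168)·0.2 = -10.4741
y' = -15.5000 + 2.4000·sin(-1.5168)·0.2 = -15.9793
θ' = -1.5168 + (2.4000/3.4)·tan(-0.19)·0.2 = -1.5440
v' = 2.4000 − 0.2000·0.2 = 2.3600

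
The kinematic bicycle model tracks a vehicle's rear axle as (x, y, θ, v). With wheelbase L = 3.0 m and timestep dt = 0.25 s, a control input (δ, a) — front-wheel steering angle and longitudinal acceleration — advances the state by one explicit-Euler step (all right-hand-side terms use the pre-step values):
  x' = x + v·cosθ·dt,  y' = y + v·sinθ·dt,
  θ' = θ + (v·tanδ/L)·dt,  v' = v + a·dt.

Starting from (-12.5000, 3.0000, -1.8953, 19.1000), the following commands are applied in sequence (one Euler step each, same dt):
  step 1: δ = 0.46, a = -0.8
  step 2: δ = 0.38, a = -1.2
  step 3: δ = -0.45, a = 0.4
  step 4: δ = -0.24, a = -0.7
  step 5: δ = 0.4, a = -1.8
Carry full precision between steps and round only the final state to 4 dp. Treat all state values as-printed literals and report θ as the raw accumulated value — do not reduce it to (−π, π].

(-6.3704, -16.9171, -0.9550, 18.0750)

after step 1 (δ=0.46, a=-0.8): (-14.022453, -1.525788, -1.106711, 18.900000)
after step 2 (δ=0.38, a=-1.2): (-11.907518, -5.751031, -0.477636, 18.600000)
after step 3 (δ=-0.45, a=0.4): (-7.777927, -7.888546, -1.226371, 18.700000)
after step 4 (δ=-0.24, a=-0.7): (-6.199386, -12.288982, -1.607721, 18.525000)
after step 5 (δ=0.4, a=-1.8): (-6.370355, -16.917075, -0.955034, 18.075000)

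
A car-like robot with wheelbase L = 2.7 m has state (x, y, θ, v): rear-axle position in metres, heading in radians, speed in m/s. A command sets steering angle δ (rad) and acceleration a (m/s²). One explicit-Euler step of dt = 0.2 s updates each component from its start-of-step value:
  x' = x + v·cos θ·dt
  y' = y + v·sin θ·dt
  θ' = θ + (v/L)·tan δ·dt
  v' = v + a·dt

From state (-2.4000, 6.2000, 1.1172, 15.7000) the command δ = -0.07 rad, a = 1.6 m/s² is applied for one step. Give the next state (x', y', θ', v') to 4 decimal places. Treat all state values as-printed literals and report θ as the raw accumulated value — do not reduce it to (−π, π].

x' = -2.4000 + 15.7000·cos(1.1172)·0.2 = -1.0240
y' = 6.2000 + 15.7000·sin(1.1172)·0.2 = 9.0225
θ' = 1.1172 + (15.7000/2.7)·tan(-0.07)·0.2 = 1.0357
v' = 15.7000 + 1.6000·0.2 = 16.0200

(-1.0240, 9.0225, 1.0357, 16.0200)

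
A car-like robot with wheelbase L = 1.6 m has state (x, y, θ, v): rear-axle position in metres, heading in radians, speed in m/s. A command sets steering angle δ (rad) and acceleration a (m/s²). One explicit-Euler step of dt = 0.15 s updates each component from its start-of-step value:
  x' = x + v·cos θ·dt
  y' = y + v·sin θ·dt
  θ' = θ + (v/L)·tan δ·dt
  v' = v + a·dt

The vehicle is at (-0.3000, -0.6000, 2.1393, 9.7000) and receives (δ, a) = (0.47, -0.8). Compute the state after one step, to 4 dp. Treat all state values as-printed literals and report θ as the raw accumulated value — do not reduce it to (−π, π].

(-1.0833, 0.6261, 2.6012, 9.5800)

x' = -0.3000 + 9.7000·cos(2.1393)·0.15 = -1.0833
y' = -0.6000 + 9.7000·sin(2.1393)·0.15 = 0.6261
θ' = 2.1393 + (9.7000/1.6)·tan(0.47)·0.15 = 2.6012
v' = 9.7000 − 0.8000·0.15 = 9.5800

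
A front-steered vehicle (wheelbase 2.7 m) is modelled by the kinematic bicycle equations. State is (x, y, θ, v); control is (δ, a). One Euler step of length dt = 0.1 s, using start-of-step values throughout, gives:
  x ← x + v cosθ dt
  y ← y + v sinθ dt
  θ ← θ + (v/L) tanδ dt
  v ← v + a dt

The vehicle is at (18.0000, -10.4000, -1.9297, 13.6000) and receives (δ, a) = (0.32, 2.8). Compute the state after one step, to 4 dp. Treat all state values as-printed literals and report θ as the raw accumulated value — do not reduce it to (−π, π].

(17.5223, -11.6733, -1.7628, 13.8800)

x' = 18.0000 + 13.6000·cos(-1.9297)·0.1 = 17.5223
y' = -10.4000 + 13.6000·sin(-1.9297)·0.1 = -11.6733
θ' = -1.9297 + (13.6000/2.7)·tan(0.32)·0.1 = -1.7628
v' = 13.6000 + 2.8000·0.1 = 13.8800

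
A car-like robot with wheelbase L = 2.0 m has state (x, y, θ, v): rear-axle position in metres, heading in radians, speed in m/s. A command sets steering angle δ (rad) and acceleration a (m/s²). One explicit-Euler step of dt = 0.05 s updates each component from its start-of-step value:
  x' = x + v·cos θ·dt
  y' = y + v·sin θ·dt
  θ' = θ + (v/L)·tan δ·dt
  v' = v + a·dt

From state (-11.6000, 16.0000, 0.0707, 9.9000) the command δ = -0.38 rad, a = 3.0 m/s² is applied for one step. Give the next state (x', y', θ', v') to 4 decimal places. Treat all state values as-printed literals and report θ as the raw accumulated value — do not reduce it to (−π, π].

x' = -11.6000 + 9.9000·cos(0.0707)·0.05 = -11.1062
y' = 16.0000 + 9.9000·sin(0.0707)·0.05 = 16.0350
θ' = 0.0707 + (9.9000/2.0)·tan(-0.38)·0.05 = -0.0282
v' = 9.9000 + 3.0000·0.05 = 10.0500

(-11.1062, 16.0350, -0.0282, 10.0500)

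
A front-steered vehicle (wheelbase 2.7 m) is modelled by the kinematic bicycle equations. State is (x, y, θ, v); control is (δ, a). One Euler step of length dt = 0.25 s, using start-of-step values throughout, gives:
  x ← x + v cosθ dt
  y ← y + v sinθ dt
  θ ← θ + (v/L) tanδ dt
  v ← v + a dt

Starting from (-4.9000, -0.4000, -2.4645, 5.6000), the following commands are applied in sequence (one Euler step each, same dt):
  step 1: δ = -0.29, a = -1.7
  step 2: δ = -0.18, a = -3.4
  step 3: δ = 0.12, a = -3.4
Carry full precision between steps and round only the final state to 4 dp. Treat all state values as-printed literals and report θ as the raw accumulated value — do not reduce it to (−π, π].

(-8.0929, -2.3784, -2.6581, 3.4750)

after step 1 (δ=-0.29, a=-1.7): (-5.991157, -1.277142, -2.619233, 5.175000)
after step 2 (δ=-0.18, a=-3.4): (-7.112377, -1.922628, -2.706426, 4.325000)
after step 3 (δ=0.12, a=-3.4): (-8.092855, -2.378441, -2.658139, 3.475000)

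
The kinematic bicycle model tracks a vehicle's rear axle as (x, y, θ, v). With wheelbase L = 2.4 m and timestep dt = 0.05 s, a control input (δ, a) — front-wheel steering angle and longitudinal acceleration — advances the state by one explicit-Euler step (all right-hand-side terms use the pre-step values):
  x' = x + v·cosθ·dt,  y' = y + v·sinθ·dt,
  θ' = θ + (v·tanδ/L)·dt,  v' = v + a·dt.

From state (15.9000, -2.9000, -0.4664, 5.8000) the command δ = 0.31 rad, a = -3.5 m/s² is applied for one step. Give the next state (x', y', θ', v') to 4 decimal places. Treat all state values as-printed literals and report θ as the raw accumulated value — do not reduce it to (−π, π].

x' = 15.9000 + 5.8000·cos(-0.4664)·0.05 = 16.1590
y' = -2.9000 + 5.8000·sin(-0.4664)·0.05 = -3.0304
θ' = -0.4664 + (5.8000/2.4)·tan(0.31)·0.05 = -0.4277
v' = 5.8000 − 3.5000·0.05 = 5.6250

(16.1590, -3.0304, -0.4277, 5.6250)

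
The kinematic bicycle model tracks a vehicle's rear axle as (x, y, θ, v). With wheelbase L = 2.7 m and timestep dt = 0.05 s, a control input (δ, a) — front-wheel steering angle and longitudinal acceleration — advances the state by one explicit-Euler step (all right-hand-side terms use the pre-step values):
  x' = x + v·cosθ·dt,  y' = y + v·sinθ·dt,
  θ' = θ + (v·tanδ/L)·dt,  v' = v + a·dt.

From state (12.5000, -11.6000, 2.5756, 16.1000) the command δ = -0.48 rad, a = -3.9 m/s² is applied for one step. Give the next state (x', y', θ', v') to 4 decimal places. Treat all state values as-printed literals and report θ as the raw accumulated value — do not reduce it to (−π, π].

(11.8205, -11.1683, 2.4204, 15.9050)

x' = 12.5000 + 16.1000·cos(2.5756)·0.05 = 11.8205
y' = -11.6000 + 16.1000·sin(2.5756)·0.05 = -11.1683
θ' = 2.5756 + (16.1000/2.7)·tan(-0.48)·0.05 = 2.4204
v' = 16.1000 − 3.9000·0.05 = 15.9050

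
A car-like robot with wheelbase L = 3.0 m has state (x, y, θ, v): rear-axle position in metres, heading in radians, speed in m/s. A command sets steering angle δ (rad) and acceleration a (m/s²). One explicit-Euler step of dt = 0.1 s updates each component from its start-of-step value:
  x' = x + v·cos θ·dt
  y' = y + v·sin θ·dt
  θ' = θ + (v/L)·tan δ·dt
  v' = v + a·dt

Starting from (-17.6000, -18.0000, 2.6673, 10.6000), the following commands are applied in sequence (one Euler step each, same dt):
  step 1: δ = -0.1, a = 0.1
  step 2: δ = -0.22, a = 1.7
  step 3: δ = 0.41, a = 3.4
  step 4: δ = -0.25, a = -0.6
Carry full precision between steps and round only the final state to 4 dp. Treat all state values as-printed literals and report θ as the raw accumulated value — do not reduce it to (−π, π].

(-21.3751, -15.9332, 2.6143, 11.0600)

after step 1 (δ=-0.1, a=0.1): (-18.542993, -17.515888, 2.631848, 10.610000)
after step 2 (δ=-0.22, a=1.7): (-19.469107, -16.998169, 2.552762, 10.780000)
after step 3 (δ=0.41, a=3.4): (-20.365562, -16.399459, 2.708939, 11.120000)
after step 4 (δ=-0.25, a=-0.6): (-21.375098, -15.933219, 2.614292, 11.060000)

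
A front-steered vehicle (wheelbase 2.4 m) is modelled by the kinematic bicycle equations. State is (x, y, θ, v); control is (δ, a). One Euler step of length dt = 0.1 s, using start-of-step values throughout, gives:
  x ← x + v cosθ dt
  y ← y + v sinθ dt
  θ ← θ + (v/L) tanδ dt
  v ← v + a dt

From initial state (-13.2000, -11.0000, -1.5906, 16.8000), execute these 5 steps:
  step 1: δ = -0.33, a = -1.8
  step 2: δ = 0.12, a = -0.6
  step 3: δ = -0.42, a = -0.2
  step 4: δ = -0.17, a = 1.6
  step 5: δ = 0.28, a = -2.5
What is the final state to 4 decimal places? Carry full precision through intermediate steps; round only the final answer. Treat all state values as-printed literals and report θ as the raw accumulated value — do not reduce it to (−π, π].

(-15.6663, -18.7562, -1.9732, 16.4500)

after step 1 (δ=-0.33, a=-1.8): (-13.233268, -12.679671, -1.830367, 16.620000)
after step 2 (δ=0.12, a=-0.6): (-13.659847, -14.285994, -1.746866, 16.560000)
after step 3 (δ=-0.42, a=-0.2): (-13.949915, -15.916392, -2.055001, 16.540000)
after step 4 (δ=-0.17, a=1.6): (-14.719860, -17.380257, -2.173301, 16.700000)
after step 5 (δ=0.28, a=-2.5): (-15.666262, -18.756201, -1.973212, 16.450000)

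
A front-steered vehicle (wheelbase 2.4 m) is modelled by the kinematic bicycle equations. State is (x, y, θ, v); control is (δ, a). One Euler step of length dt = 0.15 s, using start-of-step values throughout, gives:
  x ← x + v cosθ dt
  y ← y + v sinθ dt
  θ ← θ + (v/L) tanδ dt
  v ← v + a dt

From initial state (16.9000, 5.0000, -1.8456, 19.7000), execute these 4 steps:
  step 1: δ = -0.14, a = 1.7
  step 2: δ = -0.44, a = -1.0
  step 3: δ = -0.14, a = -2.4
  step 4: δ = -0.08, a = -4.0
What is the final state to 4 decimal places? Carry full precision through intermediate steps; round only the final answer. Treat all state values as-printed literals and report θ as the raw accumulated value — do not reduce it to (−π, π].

after step 1 (δ=-0.14, a=1.7): (16.098137, 2.155876, -2.019110, 19.955000)
after step 2 (δ=-0.44, a=-1.0): (14.800723, -0.541579, -2.606262, 19.805000)
after step 3 (δ=-0.14, a=-2.4): (12.245582, -2.057035, -2.780697, 19.445000)
after step 4 (δ=-0.08, a=-4.0): (9.516726, -3.086976, -2.878130, 18.845000)

(9.5167, -3.0870, -2.8781, 18.8450)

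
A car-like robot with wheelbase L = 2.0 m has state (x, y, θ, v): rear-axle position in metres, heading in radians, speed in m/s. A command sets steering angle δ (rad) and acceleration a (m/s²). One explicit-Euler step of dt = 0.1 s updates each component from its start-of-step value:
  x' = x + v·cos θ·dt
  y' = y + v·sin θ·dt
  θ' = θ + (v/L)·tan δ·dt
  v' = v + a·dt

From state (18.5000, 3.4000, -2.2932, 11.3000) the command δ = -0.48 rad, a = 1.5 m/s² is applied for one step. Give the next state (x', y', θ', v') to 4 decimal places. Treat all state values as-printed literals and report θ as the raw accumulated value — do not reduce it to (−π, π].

x' = 18.5000 + 11.3000·cos(-2.2932)·0.1 = 17.7529
y' = 3.4000 + 11.3000·sin(-2.2932)·0.1 = 2.5523
θ' = -2.2932 + (11.3000/2.0)·tan(-0.48)·0.1 = -2.5873
v' = 11.3000 + 1.5000·0.1 = 11.4500

(17.7529, 2.5523, -2.5873, 11.4500)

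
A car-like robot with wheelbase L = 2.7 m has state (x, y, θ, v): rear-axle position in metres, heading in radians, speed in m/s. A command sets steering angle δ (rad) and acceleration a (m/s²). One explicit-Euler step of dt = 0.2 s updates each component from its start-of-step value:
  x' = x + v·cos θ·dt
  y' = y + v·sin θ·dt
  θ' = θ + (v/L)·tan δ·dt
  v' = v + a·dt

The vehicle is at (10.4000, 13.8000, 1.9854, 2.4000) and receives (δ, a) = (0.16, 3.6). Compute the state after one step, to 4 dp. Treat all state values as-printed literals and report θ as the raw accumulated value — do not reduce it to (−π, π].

x' = 10.4000 + 2.4000·cos(1.9854)·0.2 = 10.2066
y' = 13.8000 + 2.4000·sin(1.9854)·0.2 = 14.2393
θ' = 1.9854 + (2.4000/2.7)·tan(0.16)·0.2 = 2.0141
v' = 2.4000 + 3.6000·0.2 = 3.1200

(10.2066, 14.2393, 2.0141, 3.1200)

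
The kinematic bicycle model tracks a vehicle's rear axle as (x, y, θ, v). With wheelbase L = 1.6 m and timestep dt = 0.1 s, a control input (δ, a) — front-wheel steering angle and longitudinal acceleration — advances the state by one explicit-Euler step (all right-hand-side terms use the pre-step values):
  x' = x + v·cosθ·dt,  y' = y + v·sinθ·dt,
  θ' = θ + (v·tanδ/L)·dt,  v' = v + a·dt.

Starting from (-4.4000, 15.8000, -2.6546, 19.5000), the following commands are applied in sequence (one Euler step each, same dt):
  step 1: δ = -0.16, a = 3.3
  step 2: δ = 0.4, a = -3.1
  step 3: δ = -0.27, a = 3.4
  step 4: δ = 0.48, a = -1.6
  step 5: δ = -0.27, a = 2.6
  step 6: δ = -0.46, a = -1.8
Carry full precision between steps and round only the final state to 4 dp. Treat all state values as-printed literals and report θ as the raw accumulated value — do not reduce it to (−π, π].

after step 1 (δ=-0.16, a=3.3): (-6.123301, 14.887458, -2.851281, 19.830000)
after step 2 (δ=0.4, a=-3.1): (-8.023322, 14.319823, -2.327282, 19.520000)
after step 3 (δ=-0.27, a=3.4): (-9.363116, 12.900226, -2.664927, 19.860000)
after step 4 (δ=0.48, a=-1.6): (-11.127736, 11.989011, -2.018719, 19.700000)
after step 5 (δ=-0.27, a=2.6): (-11.980930, 10.213353, -2.359477, 19.960000)
after step 6 (δ=-0.46, a=-1.8): (-13.396941, 8.806609, -2.977549, 19.780000)

(-13.3969, 8.8066, -2.9775, 19.7800)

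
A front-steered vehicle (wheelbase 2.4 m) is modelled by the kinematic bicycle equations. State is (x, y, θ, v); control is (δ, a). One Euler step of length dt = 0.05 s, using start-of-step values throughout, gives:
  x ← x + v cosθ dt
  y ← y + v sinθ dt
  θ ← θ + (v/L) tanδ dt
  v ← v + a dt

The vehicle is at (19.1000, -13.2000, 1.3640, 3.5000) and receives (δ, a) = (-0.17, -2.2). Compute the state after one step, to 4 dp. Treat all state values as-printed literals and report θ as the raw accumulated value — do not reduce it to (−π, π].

x' = 19.1000 + 3.5000·cos(1.3640)·0.05 = 19.1359
y' = -13.2000 + 3.5000·sin(1.3640)·0.05 = -13.0287
θ' = 1.3640 + (3.5000/2.4)·tan(-0.17)·0.05 = 1.3515
v' = 3.5000 − 2.2000·0.05 = 3.3900

(19.1359, -13.0287, 1.3515, 3.3900)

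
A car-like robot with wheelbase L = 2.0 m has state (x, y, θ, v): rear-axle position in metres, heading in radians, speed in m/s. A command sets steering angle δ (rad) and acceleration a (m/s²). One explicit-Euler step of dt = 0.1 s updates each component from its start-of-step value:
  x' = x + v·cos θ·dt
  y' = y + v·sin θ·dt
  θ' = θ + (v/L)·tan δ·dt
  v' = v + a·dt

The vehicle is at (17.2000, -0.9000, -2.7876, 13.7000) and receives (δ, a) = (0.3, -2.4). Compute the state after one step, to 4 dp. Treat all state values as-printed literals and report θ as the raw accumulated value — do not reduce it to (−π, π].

(15.9149, -1.3749, -2.5757, 13.4600)

x' = 17.2000 + 13.7000·cos(-2.7876)·0.1 = 15.9149
y' = -0.9000 + 13.7000·sin(-2.7876)·0.1 = -1.3749
θ' = -2.7876 + (13.7000/2.0)·tan(0.3)·0.1 = -2.5757
v' = 13.7000 − 2.4000·0.1 = 13.4600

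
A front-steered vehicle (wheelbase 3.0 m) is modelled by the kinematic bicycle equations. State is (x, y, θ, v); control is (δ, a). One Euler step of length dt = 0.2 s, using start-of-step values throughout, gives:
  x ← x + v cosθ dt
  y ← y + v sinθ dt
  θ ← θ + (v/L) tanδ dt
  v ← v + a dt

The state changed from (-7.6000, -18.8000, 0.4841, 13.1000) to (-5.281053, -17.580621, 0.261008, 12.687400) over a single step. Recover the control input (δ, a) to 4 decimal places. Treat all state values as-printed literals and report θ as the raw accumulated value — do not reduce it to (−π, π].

a = (v'−v)/dt = (-0.412600)/0.2 = -2.0630
Δθ = θ'−θ = -0.223092;  (v·dt/L) = 13.1000·0.2/3.0 = 0.873333
tan δ = Δθ·L/(v·dt) = -0.255449  →  δ = -0.2501

δ = -0.2501, a = -2.0630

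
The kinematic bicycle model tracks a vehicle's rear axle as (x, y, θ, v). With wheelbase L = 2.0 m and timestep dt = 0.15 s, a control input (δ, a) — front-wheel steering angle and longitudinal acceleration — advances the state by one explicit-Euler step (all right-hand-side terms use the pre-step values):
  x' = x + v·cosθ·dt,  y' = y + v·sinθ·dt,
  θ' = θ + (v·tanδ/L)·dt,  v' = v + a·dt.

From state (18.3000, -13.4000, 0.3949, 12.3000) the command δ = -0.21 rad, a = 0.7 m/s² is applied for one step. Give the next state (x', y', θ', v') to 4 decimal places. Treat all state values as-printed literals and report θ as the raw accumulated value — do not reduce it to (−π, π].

x' = 18.3000 + 12.3000·cos(0.3949)·0.15 = 20.0030
y' = -13.4000 + 12.3000·sin(0.3949)·0.15 = -12.6902
θ' = 0.3949 + (12.3000/2.0)·tan(-0.21)·0.15 = 0.1983
v' = 12.3000 + 0.7000·0.15 = 12.4050

(20.0030, -12.6902, 0.1983, 12.4050)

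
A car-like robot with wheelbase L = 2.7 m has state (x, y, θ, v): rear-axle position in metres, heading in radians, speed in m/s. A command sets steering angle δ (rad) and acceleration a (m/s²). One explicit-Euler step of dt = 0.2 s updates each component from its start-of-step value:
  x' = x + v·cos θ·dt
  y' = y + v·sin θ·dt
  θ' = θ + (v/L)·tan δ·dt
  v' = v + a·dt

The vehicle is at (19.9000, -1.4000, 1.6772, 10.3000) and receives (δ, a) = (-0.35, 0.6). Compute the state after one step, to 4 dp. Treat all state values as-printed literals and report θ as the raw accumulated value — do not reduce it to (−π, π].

(19.6812, 0.6483, 1.3987, 10.4200)

x' = 19.9000 + 10.3000·cos(1.6772)·0.2 = 19.6812
y' = -1.4000 + 10.3000·sin(1.6772)·0.2 = 0.6483
θ' = 1.6772 + (10.3000/2.7)·tan(-0.35)·0.2 = 1.3987
v' = 10.3000 + 0.6000·0.2 = 10.4200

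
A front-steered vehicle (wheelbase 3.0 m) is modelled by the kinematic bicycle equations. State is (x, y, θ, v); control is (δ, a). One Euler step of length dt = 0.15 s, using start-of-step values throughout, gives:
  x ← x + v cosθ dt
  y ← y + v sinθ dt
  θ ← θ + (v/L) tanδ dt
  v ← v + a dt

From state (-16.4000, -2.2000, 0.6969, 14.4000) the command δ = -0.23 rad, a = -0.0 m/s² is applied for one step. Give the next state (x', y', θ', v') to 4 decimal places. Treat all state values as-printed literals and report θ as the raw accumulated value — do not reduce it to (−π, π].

x' = -16.4000 + 14.4000·cos(0.6969)·0.15 = -14.7436
y' = -2.2000 + 14.4000·sin(0.6969)·0.15 = -0.8136
θ' = 0.6969 + (14.4000/3.0)·tan(-0.23)·0.15 = 0.5283
v' = 14.4000 + 0.0000·0.15 = 14.4000

(-14.7436, -0.8136, 0.5283, 14.4000)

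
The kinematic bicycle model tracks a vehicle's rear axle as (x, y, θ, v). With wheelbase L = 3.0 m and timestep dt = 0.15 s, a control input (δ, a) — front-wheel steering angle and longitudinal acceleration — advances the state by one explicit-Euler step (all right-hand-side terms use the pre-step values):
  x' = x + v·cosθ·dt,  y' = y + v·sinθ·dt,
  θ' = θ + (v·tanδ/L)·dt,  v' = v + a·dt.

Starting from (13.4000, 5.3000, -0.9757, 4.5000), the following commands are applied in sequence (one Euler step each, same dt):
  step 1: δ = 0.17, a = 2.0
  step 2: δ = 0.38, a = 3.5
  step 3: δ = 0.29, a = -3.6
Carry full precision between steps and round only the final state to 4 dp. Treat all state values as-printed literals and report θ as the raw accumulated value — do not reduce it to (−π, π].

(14.7372, 3.5654, -0.7618, 4.7850)

after step 1 (δ=0.17, a=2.0): (13.778397, 4.741036, -0.937077, 4.800000)
after step 2 (δ=0.38, a=3.5): (14.204742, 4.160838, -0.841218, 5.325000)
after step 3 (δ=0.29, a=-3.6): (14.737153, 3.565405, -0.761766, 4.785000)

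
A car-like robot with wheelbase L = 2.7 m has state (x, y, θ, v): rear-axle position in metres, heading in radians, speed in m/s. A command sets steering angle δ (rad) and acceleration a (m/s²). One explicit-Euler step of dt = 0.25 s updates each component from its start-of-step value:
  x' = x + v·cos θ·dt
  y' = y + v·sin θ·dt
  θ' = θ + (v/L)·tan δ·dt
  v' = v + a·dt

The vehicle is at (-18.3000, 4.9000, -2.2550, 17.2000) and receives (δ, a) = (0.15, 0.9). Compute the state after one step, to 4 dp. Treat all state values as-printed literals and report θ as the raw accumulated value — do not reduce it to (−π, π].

(-21.0178, 1.5678, -2.0143, 17.4250)

x' = -18.3000 + 17.2000·cos(-2.2550)·0.25 = -21.0178
y' = 4.9000 + 17.2000·sin(-2.2550)·0.25 = 1.5678
θ' = -2.2550 + (17.2000/2.7)·tan(0.15)·0.25 = -2.0143
v' = 17.2000 + 0.9000·0.25 = 17.4250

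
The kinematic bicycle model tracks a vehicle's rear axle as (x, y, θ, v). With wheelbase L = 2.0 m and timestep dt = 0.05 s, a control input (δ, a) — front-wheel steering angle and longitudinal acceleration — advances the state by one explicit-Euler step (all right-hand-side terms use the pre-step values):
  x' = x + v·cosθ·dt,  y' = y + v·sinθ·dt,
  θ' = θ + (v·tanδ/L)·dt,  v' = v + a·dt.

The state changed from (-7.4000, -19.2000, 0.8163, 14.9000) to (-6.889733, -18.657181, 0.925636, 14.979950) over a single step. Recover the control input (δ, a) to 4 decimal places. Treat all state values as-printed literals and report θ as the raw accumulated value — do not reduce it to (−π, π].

δ = 0.2855, a = 1.5990

a = (v'−v)/dt = (0.079950)/0.05 = 1.5990
Δθ = θ'−θ = 0.109336;  (v·dt/L) = 14.9000·0.05/2.0 = 0.372500
tan δ = Δθ·L/(v·dt) = 0.293519  →  δ = 0.2855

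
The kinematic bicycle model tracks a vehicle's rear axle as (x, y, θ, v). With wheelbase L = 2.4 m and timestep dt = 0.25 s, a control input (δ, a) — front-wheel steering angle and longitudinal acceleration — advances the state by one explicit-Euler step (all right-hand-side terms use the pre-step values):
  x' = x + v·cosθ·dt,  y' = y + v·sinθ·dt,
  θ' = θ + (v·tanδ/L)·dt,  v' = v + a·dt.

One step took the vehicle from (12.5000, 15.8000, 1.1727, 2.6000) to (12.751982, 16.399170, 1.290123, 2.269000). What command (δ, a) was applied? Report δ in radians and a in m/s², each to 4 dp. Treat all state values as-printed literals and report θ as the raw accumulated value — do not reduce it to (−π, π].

a = (v'−v)/dt = (-0.331000)/0.25 = -1.3240
Δθ = θ'−θ = 0.117423;  (v·dt/L) = 2.6000·0.25/2.4 = 0.270833
tan δ = Δθ·L/(v·dt) = 0.433562  →  δ = 0.4091

δ = 0.4091, a = -1.3240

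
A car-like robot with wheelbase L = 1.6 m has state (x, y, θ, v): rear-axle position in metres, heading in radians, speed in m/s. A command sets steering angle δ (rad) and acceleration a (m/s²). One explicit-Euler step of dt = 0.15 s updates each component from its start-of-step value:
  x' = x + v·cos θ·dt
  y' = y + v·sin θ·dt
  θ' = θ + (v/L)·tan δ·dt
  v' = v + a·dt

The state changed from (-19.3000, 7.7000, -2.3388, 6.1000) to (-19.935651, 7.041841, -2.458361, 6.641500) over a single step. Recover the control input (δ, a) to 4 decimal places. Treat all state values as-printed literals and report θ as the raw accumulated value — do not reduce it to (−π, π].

δ = -0.2061, a = 3.6100

a = (v'−v)/dt = (0.541500)/0.15 = 3.6100
Δθ = θ'−θ = -0.119561;  (v·dt/L) = 6.1000·0.15/1.6 = 0.571875
tan δ = Δθ·L/(v·dt) = -0.209068  →  δ = -0.2061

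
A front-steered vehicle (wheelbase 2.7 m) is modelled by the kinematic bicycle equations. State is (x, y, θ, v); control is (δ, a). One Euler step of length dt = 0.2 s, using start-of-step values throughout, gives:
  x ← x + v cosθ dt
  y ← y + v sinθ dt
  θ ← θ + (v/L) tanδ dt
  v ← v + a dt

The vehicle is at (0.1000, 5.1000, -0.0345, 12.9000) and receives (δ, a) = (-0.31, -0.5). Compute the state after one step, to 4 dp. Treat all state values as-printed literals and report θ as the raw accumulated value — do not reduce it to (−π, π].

(2.6785, 5.0110, -0.3406, 12.8000)

x' = 0.1000 + 12.9000·cos(-0.0345)·0.2 = 2.6785
y' = 5.1000 + 12.9000·sin(-0.0345)·0.2 = 5.0110
θ' = -0.0345 + (12.9000/2.7)·tan(-0.31)·0.2 = -0.3406
v' = 12.9000 − 0.5000·0.2 = 12.8000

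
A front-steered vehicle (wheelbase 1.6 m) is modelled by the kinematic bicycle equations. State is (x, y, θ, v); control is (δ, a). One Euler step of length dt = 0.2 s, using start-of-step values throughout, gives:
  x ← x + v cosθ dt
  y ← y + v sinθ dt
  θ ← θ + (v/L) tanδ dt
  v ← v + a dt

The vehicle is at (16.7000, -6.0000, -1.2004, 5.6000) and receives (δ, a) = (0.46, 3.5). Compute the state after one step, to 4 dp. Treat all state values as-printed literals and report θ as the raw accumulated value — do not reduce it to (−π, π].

x' = 16.7000 + 5.6000·cos(-1.2004)·0.2 = 17.1054
y' = -6.0000 + 5.6000·sin(-1.2004)·0.2 = -7.0440
θ' = -1.2004 + (5.6000/1.6)·tan(0.46)·0.2 = -0.8536
v' = 5.6000 + 3.5000·0.2 = 6.3000

(17.1054, -7.0440, -0.8536, 6.3000)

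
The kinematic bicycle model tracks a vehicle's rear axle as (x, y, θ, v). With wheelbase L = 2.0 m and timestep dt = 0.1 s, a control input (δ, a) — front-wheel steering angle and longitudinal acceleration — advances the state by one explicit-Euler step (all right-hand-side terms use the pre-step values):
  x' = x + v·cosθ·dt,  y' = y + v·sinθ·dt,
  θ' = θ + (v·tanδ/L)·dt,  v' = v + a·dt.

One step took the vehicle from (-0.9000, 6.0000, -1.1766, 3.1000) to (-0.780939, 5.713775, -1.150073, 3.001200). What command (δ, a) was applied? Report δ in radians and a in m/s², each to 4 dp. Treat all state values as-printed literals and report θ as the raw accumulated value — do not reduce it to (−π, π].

δ = 0.1695, a = -0.9880

a = (v'−v)/dt = (-0.098800)/0.1 = -0.9880
Δθ = θ'−θ = 0.026527;  (v·dt/L) = 3.1000·0.1/2.0 = 0.155000
tan δ = Δθ·L/(v·dt) = 0.171142  →  δ = 0.1695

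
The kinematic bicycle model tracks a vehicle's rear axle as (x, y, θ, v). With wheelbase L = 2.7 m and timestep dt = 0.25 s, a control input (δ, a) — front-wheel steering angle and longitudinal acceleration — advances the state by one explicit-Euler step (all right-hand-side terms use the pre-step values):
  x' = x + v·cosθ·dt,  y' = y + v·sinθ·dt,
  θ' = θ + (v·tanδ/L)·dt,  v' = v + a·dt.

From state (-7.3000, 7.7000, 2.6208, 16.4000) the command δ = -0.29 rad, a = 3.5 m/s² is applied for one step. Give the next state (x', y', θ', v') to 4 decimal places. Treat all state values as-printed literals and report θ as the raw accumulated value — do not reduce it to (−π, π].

x' = -7.3000 + 16.4000·cos(2.6208)·0.25 = -10.8564
y' = 7.7000 + 16.4000·sin(2.6208)·0.25 = 9.7400
θ' = 2.6208 + (16.4000/2.7)·tan(-0.29)·0.25 = 2.1677
v' = 16.4000 + 3.5000·0.25 = 17.2750

(-10.8564, 9.7400, 2.1677, 17.2750)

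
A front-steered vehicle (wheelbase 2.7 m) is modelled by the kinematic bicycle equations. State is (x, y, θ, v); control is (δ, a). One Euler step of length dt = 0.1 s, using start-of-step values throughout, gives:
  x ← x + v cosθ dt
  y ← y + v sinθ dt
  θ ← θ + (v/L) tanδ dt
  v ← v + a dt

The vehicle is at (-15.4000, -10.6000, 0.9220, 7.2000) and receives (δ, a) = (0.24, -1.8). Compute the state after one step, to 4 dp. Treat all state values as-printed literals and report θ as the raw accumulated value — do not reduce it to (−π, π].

(-14.9650, -10.0263, 0.9873, 7.0200)

x' = -15.4000 + 7.2000·cos(0.9220)·0.1 = -14.9650
y' = -10.6000 + 7.2000·sin(0.9220)·0.1 = -10.0263
θ' = 0.9220 + (7.2000/2.7)·tan(0.24)·0.1 = 0.9873
v' = 7.2000 − 1.8000·0.1 = 7.0200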